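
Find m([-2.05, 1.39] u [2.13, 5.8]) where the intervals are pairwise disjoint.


For pairwise disjoint intervals, m(union) = sum of lengths.
= (1.39 - -2.05) + (5.8 - 2.13)
= 3.44 + 3.67
= 7.11


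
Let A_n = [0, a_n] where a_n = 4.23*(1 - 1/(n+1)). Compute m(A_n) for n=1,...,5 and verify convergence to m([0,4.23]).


By continuity of measure from below: if A_n increases to A, then m(A_n) -> m(A).
Here A = [0, 4.23], so m(A) = 4.23
Step 1: a_1 = 4.23*(1 - 1/2) = 2.115, m(A_1) = 2.115
Step 2: a_2 = 4.23*(1 - 1/3) = 2.82, m(A_2) = 2.82
Step 3: a_3 = 4.23*(1 - 1/4) = 3.1725, m(A_3) = 3.1725
Step 4: a_4 = 4.23*(1 - 1/5) = 3.384, m(A_4) = 3.384
Step 5: a_5 = 4.23*(1 - 1/6) = 3.525, m(A_5) = 3.525
Limit: m(A_n) -> m([0,4.23]) = 4.23


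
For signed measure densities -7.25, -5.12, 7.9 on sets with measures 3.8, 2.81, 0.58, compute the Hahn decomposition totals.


Step 1: Compute signed measure on each set:
  Set 1: -7.25 * 3.8 = -27.55
  Set 2: -5.12 * 2.81 = -14.3872
  Set 3: 7.9 * 0.58 = 4.582
Step 2: Total signed measure = (-27.55) + (-14.3872) + (4.582)
     = -37.3552
Step 3: Positive part mu+(X) = sum of positive contributions = 4.582
Step 4: Negative part mu-(X) = |sum of negative contributions| = 41.9372


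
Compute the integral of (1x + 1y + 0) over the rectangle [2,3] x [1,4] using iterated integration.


By Fubini, integrate in x first, then y.
Step 1: Fix y, integrate over x in [2,3]:
  integral(1x + 1y + 0, x=2..3)
  = 1*(3^2 - 2^2)/2 + (1y + 0)*(3 - 2)
  = 2.5 + (1y + 0)*1
  = 2.5 + 1y + 0
  = 2.5 + 1y
Step 2: Integrate over y in [1,4]:
  integral(2.5 + 1y, y=1..4)
  = 2.5*3 + 1*(4^2 - 1^2)/2
  = 7.5 + 7.5
  = 15


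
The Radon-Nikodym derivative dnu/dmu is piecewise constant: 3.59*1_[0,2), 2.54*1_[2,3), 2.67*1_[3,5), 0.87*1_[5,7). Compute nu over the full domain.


Integrate each piece of the Radon-Nikodym derivative:
Step 1: integral_0^2 3.59 dx = 3.59*(2-0) = 3.59*2 = 7.18
Step 2: integral_2^3 2.54 dx = 2.54*(3-2) = 2.54*1 = 2.54
Step 3: integral_3^5 2.67 dx = 2.67*(5-3) = 2.67*2 = 5.34
Step 4: integral_5^7 0.87 dx = 0.87*(7-5) = 0.87*2 = 1.74
Total: 7.18 + 2.54 + 5.34 + 1.74 = 16.8


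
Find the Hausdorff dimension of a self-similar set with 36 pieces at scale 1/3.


For a self-similar set with N copies scaled by 1/r:
dim_H = log(N)/log(r) = log(36)/log(3)
= 3.583519/1.098612
= 3.26186


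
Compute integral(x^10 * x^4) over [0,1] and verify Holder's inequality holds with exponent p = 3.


Step 1: Exact integral of f*g = integral(x^14, 0, 1) = 1/15
     = 0.066667
Step 2: Holder bound with p=3, q=1.5:
  ||f||_p = (integral x^30 dx)^(1/3) = (1/31)^(1/3) = 0.318331
  ||g||_q = (integral x^6 dx)^(1/1.5) = (1/7)^(1/1.5) = 0.273276
Step 3: Holder bound = ||f||_p * ||g||_q = 0.318331 * 0.273276 = 0.086992
Verification: 0.066667 <= 0.086992 (Holder holds)


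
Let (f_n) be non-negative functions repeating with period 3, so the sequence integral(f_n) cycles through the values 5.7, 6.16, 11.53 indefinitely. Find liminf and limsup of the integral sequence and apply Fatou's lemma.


The sequence (integral(f_n)) is periodic with period 3, repeating the values 5.7, 6.16, 11.53 indefinitely.
Step 1: For a periodic sequence, every tail (a_m, a_(m+1), ...) contains all 3 period values infinitely often.
Step 2: Hence inf of every tail = min of the period values = min(5.7, 6.16, 11.53) = 5.7.
        liminf_n integral(f_n) = sup over m of (inf of tail from m) = 5.7.
Step 3: Similarly sup of every tail = max of the period values = 11.53.
        limsup_n integral(f_n) = 11.53.
Step 4: Fatou's lemma: integral(liminf_n f_n) <= liminf_n integral(f_n) = 5.7.
        So the integral of the pointwise liminf is at most 5.7.


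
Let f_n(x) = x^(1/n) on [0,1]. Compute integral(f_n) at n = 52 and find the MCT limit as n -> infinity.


At n = 52: f_52(x) = x^(1/52).
Step 1: integral(x^(1/52), 0, 1) = [x^(1/52+1) / (1/52+1)] from 0 to 1
     = 1 / (1/52 + 1) = 1 / ((52+1)/52) = 52/(52+1)
     = 52/53 = 0.981132
Step 2: As n -> infinity, f_n(x) = x^(1/n) -> 1 for x in (0,1], and f_n is increasing in n.
By MCT, lim_n integral(f_n) = integral(lim_n f_n) = integral(1, 0, 1) = 1.
Step 3: Verify convergence: 52/53 = 0.981132 -> 1


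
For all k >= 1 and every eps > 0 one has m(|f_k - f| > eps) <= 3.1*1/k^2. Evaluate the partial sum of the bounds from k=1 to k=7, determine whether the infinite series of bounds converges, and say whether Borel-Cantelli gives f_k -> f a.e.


Step 1: List the terms 3.1*1/k^2 for k = 1 to 7:
  k=1: 3.1
  k=2: 0.775
  k=3: 0.344444
  k=4: 0.19375
  k=5: 0.124
  k=6: 0.086111
  k=7: 0.063265
Step 2: Partial sum = 3.1 + 0.775 + 0.344444 + 0.19375 + 0.124 + 0.086111 + 0.063265
     = 4.686571
Step 3: The full series sum_(k>=1) 3.1*1/k^2 converges (p-series with p = 2 > 1; a constant multiple of a convergent series converges).
Step 4: Fix eps > 0. Since sum_k m(|f_k - f| > eps) < infinity, the Borel-Cantelli lemma gives
        m(limsup_k {|f_k - f| > eps}) = 0, i.e. for a.e. x, |f_k(x) - f(x)| <= eps for all large k.
        Applying this with eps = 1/j for j = 1, 2, ... and intersecting the countably many full-measure sets,
        for a.e. x we get limsup_k |f_k(x) - f(x)| <= 1/j for every j, hence f_k -> f almost everywhere.
Conclusion: series converges; Borel-Cantelli yields f_k -> f a.e.


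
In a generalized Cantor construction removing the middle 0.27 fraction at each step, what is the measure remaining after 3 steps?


Step 1: At each step, fraction remaining = 1 - 0.27 = 0.73
Step 2: After 3 steps, measure = (0.73)^3
Step 3: Computing the power step by step:
  After step 1: 0.73
  After step 2: 0.5329
  After step 3: 0.389017
Result = 0.389017


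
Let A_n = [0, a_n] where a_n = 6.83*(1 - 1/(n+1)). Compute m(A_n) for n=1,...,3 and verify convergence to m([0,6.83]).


By continuity of measure from below: if A_n increases to A, then m(A_n) -> m(A).
Here A = [0, 6.83], so m(A) = 6.83
Step 1: a_1 = 6.83*(1 - 1/2) = 3.415, m(A_1) = 3.415
Step 2: a_2 = 6.83*(1 - 1/3) = 4.5533, m(A_2) = 4.5533
Step 3: a_3 = 6.83*(1 - 1/4) = 5.1225, m(A_3) = 5.1225
Limit: m(A_n) -> m([0,6.83]) = 6.83


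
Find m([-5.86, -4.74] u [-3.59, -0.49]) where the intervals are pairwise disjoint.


For pairwise disjoint intervals, m(union) = sum of lengths.
= (-4.74 - -5.86) + (-0.49 - -3.59)
= 1.12 + 3.1
= 4.22


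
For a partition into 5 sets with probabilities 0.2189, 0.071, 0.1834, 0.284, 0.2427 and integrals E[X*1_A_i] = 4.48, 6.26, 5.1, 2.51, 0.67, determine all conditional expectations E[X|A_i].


For each cell A_i: E[X|A_i] = E[X*1_A_i] / P(A_i)
Step 1: E[X|A_1] = 4.48 / 0.2189 = 20.465966
Step 2: E[X|A_2] = 6.26 / 0.071 = 88.169014
Step 3: E[X|A_3] = 5.1 / 0.1834 = 27.80807
Step 4: E[X|A_4] = 2.51 / 0.284 = 8.838028
Step 5: E[X|A_5] = 0.67 / 0.2427 = 2.76061
Verification: E[X] = sum E[X*1_A_i] = 4.48 + 6.26 + 5.1 + 2.51 + 0.67 = 19.02


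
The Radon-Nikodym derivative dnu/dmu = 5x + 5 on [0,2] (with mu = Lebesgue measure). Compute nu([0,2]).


nu(A) = integral_A (dnu/dmu) dmu = integral_0^2 (5x + 5) dx
Step 1: Antiderivative F(x) = (5/2)x^2 + 5x
Step 2: F(2) = (5/2)*2^2 + 5*2 = 10 + 10 = 20
Step 3: F(0) = (5/2)*0^2 + 5*0 = 0.0 + 0 = 0.0
Step 4: nu([0,2]) = F(2) - F(0) = 20 - 0.0 = 20


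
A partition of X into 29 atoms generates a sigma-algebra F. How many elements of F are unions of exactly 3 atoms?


Each element of F is a union of some subset of the 29 atoms.
Elements that are unions of exactly 3 atoms correspond to 3-element subsets of the 29 atoms.
Count = C(29, 3) = 29! / (3! * 26!) = 3654.


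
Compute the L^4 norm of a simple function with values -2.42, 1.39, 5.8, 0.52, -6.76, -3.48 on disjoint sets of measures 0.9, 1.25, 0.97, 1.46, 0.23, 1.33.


Step 1: Compute |f_i|^4 for each value:
  |-2.42|^4 = 34.297421
  |1.39|^4 = 3.73301
  |5.8|^4 = 1131.6496
  |0.52|^4 = 0.073116
  |-6.76|^4 = 2088.270646
  |-3.48|^4 = 146.661788
Step 2: Multiply by measures and sum:
  34.297421 * 0.9 = 30.867679
  3.73301 * 1.25 = 4.666263
  1131.6496 * 0.97 = 1097.700112
  0.073116 * 1.46 = 0.10675
  2088.270646 * 0.23 = 480.302249
  146.661788 * 1.33 = 195.060178
Sum = 30.867679 + 4.666263 + 1097.700112 + 0.10675 + 480.302249 + 195.060178 = 1808.70323
Step 3: Take the p-th root:
||f||_4 = (1808.70323)^(1/4) = 6.521415


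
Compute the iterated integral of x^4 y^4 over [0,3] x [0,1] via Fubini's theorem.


By Fubini's theorem, the double integral factors as a product of single integrals:
Step 1: integral_0^3 x^4 dx = [x^5/5] from 0 to 3
     = 3^5/5 = 48.6
Step 2: integral_0^1 y^4 dy = [y^5/5] from 0 to 1
     = 1^5/5 = 0.2
Step 3: Double integral = 48.6 * 0.2 = 9.72


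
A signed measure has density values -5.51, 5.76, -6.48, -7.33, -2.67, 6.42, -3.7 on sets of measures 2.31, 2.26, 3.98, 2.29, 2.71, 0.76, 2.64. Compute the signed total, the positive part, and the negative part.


Step 1: Compute signed measure on each set:
  Set 1: -5.51 * 2.31 = -12.7281
  Set 2: 5.76 * 2.26 = 13.0176
  Set 3: -6.48 * 3.98 = -25.7904
  Set 4: -7.33 * 2.29 = -16.7857
  Set 5: -2.67 * 2.71 = -7.2357
  Set 6: 6.42 * 0.76 = 4.8792
  Set 7: -3.7 * 2.64 = -9.768
Step 2: Total signed measure = (-12.7281) + (13.0176) + (-25.7904) + (-16.7857) + (-7.2357) + (4.8792) + (-9.768)
     = -54.4111
Step 3: Positive part mu+(X) = sum of positive contributions = 17.8968
Step 4: Negative part mu-(X) = |sum of negative contributions| = 72.3079


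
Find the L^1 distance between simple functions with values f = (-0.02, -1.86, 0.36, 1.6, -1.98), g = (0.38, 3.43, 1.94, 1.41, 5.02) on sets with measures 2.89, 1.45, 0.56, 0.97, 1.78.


Step 1: Compute differences f_i - g_i:
  -0.02 - 0.38 = -0.4
  -1.86 - 3.43 = -5.29
  0.36 - 1.94 = -1.58
  1.6 - 1.41 = 0.19
  -1.98 - 5.02 = -7
Step 2: Compute |diff|^1 * measure for each set:
  |-0.4|^1 * 2.89 = 0.4 * 2.89 = 1.156
  |-5.29|^1 * 1.45 = 5.29 * 1.45 = 7.6705
  |-1.58|^1 * 0.56 = 1.58 * 0.56 = 0.8848
  |0.19|^1 * 0.97 = 0.19 * 0.97 = 0.1843
  |-7|^1 * 1.78 = 7 * 1.78 = 12.46
Step 3: Sum = 22.3556
Step 4: ||f-g||_1 = (22.3556)^(1/1) = 22.3556


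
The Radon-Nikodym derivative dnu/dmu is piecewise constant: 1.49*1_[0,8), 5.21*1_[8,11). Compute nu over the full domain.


Integrate each piece of the Radon-Nikodym derivative:
Step 1: integral_0^8 1.49 dx = 1.49*(8-0) = 1.49*8 = 11.92
Step 2: integral_8^11 5.21 dx = 5.21*(11-8) = 5.21*3 = 15.63
Total: 11.92 + 15.63 = 27.55


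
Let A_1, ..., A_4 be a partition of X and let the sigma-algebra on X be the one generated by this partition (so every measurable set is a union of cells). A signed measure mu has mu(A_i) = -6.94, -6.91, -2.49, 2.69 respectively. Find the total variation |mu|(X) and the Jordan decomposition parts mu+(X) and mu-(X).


Step 1: Every measurable set is a union of atoms (the cells / points), so a Hahn decomposition is
  obtained by grouping atoms by sign: P = union of atoms with mu > 0, N = union of the remaining atoms.
  Atoms in P (indices): 4;  atoms in N (indices): 1, 2, 3
  Positive values: 2.69
  Negative values: -6.94, -6.91, -2.49
Step 2: mu+(X) = mu(P) = sum of positive atom values = 2.69
Step 3: mu-(X) = -mu(N) = sum of |negative atom values| = 16.34
Step 4: |mu|(X) = mu+(X) + mu-(X) = 2.69 + 16.34 = 19.03


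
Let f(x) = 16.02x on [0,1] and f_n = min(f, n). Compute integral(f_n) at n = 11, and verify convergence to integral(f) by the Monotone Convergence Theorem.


f(x) = 16.02x on [0,1]; f_n(x) = min(16.02x, n). At n = 11:
Step 1: f(x) reaches 11 at x = 11/16.02 = 0.686642
Step 2: integral(f_11) = integral(16.02x, 0, 0.686642) + integral(11, 0.686642, 1)
       = 16.02*0.686642^2/2 + 11*(1 - 0.686642)
       = 3.776529 + 3.446941
       = 7.223471
Step 3: As n -> infinity, f_n increases to f, so by MCT integral(f_n) -> integral(f) = 16.02/2 = 8.01.
Convergence: integral(f_11) = 7.223471 -> 8.01 as n -> infinity


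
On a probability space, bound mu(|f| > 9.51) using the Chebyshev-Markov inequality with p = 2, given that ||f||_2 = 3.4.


Chebyshev/Markov inequality: mu(|f| > eps) <= (||f||_p / eps)^p
Step 1: ||f||_2 / eps = 3.4 / 9.51 = 0.357518
Step 2: Raise to power p = 2:
  (0.357518)^2 = 0.127819
Step 3: Therefore mu(|f| > 9.51) <= 0.127819


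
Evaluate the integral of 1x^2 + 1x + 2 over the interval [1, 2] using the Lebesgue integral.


The Lebesgue integral of a Riemann-integrable function agrees with the Riemann integral.
Antiderivative F(x) = (1/3)x^3 + (1/2)x^2 + 2x
F(2) = (1/3)*2^3 + (1/2)*2^2 + 2*2
     = (1/3)*8 + (1/2)*4 + 2*2
     = 2.666667 + 2 + 4
     = 8.666667
F(1) = 2.833333
Integral = F(2) - F(1) = 8.666667 - 2.833333 = 5.833333


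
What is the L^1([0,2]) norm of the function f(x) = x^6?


Step 1: ||f||_1 = (integral_0^2 |x^6|^1 dx)^(1/1)
     = (integral_0^2 x^6 dx)^(1/1)
Step 2: integral_0^2 x^6 dx = [x^7/(7)] from 0 to 2 = 2^7/7
     = 128/7 = 18.285714
Step 3: ||f||_1 = (18.285714)^(1/1) = 18.285714


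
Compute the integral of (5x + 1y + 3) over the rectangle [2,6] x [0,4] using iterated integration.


By Fubini, integrate in x first, then y.
Step 1: Fix y, integrate over x in [2,6]:
  integral(5x + 1y + 3, x=2..6)
  = 5*(6^2 - 2^2)/2 + (1y + 3)*(6 - 2)
  = 80 + (1y + 3)*4
  = 80 + 4y + 12
  = 92 + 4y
Step 2: Integrate over y in [0,4]:
  integral(92 + 4y, y=0..4)
  = 92*4 + 4*(4^2 - 0^2)/2
  = 368 + 32
  = 400


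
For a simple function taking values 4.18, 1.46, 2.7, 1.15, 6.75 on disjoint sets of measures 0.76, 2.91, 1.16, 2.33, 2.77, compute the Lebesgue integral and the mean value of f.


Step 1: Integral = sum(value_i * measure_i)
= 4.18*0.76 + 1.46*2.91 + 2.7*1.16 + 1.15*2.33 + 6.75*2.77
= 3.1768 + 4.2486 + 3.132 + 2.6795 + 18.6975
= 31.9344
Step 2: Total measure of domain = 0.76 + 2.91 + 1.16 + 2.33 + 2.77 = 9.93
Step 3: Average value = 31.9344 / 9.93 = 3.215952


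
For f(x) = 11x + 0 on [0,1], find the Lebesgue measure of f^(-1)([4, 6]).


f^(-1)([4, 6]) = {x : 4 <= 11x + 0 <= 6}
Solving: (4 - 0)/11 <= x <= (6 - 0)/11
= [0.363636, 0.545455]
Intersecting with [0,1]: [0.363636, 0.545455]
Measure = 0.545455 - 0.363636 = 0.181818


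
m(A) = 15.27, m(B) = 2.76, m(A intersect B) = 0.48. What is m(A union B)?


By inclusion-exclusion: m(A u B) = m(A) + m(B) - m(A n B)
= 15.27 + 2.76 - 0.48
= 17.55


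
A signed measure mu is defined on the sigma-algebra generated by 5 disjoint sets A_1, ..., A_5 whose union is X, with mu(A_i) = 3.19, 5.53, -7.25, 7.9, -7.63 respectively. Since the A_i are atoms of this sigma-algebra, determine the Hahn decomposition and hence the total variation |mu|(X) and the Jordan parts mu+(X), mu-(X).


Step 1: Every measurable set is a union of atoms (the cells / points), so a Hahn decomposition is
  obtained by grouping atoms by sign: P = union of atoms with mu > 0, N = union of the remaining atoms.
  Atoms in P (indices): 1, 2, 4;  atoms in N (indices): 3, 5
  Positive values: 3.19, 5.53, 7.9
  Negative values: -7.25, -7.63
Step 2: mu+(X) = mu(P) = sum of positive atom values = 16.62
Step 3: mu-(X) = -mu(N) = sum of |negative atom values| = 14.88
Step 4: |mu|(X) = mu+(X) + mu-(X) = 16.62 + 14.88 = 31.5


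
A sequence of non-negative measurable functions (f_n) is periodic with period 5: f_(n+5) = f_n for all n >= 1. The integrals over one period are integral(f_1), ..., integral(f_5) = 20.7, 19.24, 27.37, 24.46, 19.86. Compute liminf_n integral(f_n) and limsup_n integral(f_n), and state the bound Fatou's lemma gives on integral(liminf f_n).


The sequence (integral(f_n)) is periodic with period 5, repeating the values 20.7, 19.24, 27.37, 24.46, 19.86 indefinitely.
Step 1: For a periodic sequence, every tail (a_m, a_(m+1), ...) contains all 5 period values infinitely often.
Step 2: Hence inf of every tail = min of the period values = min(20.7, 19.24, 27.37, 24.46, 19.86) = 19.24.
        liminf_n integral(f_n) = sup over m of (inf of tail from m) = 19.24.
Step 3: Similarly sup of every tail = max of the period values = 27.37.
        limsup_n integral(f_n) = 27.37.
Step 4: Fatou's lemma: integral(liminf_n f_n) <= liminf_n integral(f_n) = 19.24.
        So the integral of the pointwise liminf is at most 19.24.


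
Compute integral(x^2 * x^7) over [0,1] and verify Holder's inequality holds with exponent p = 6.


Step 1: Exact integral of f*g = integral(x^9, 0, 1) = 1/10
     = 0.1
Step 2: Holder bound with p=6, q=1.2:
  ||f||_p = (integral x^12 dx)^(1/6) = (1/13)^(1/6) = 0.652143
  ||g||_q = (integral x^8.4 dx)^(1/1.2) = (1/9.4)^(1/1.2) = 0.154547
Step 3: Holder bound = ||f||_p * ||g||_q = 0.652143 * 0.154547 = 0.100787
Verification: 0.1 <= 0.100787 (Holder holds)


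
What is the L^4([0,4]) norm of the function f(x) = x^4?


Step 1: ||f||_4 = (integral_0^4 |x^4|^4 dx)^(1/4)
     = (integral_0^4 x^16 dx)^(1/4)
Step 2: integral_0^4 x^16 dx = [x^17/(17)] from 0 to 4 = 4^17/17
     = 17179869184/17 = 1.010581e+09
Step 3: ||f||_4 = (1.010581e+09)^(1/4) = 178.296465


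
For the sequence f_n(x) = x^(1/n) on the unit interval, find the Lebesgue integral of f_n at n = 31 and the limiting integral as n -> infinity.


At n = 31: f_31(x) = x^(1/31).
Step 1: integral(x^(1/31), 0, 1) = [x^(1/31+1) / (1/31+1)] from 0 to 1
     = 1 / (1/31 + 1) = 1 / ((31+1)/31) = 31/(31+1)
     = 31/32 = 0.96875
Step 2: As n -> infinity, f_n(x) = x^(1/n) -> 1 for x in (0,1], and f_n is increasing in n.
By MCT, lim_n integral(f_n) = integral(lim_n f_n) = integral(1, 0, 1) = 1.
Step 3: Verify convergence: 31/32 = 0.96875 -> 1


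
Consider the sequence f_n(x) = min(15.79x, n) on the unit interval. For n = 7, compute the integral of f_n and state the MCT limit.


f(x) = 15.79x on [0,1]; f_n(x) = min(15.79x, n). At n = 7:
Step 1: f(x) reaches 7 at x = 7/15.79 = 0.443319
Step 2: integral(f_7) = integral(15.79x, 0, 0.443319) + integral(7, 0.443319, 1)
       = 15.79*0.443319^2/2 + 7*(1 - 0.443319)
       = 1.551615 + 3.89677
       = 5.448385
Step 3: As n -> infinity, f_n increases to f, so by MCT integral(f_n) -> integral(f) = 15.79/2 = 7.895.
Convergence: integral(f_7) = 5.448385 -> 7.895 as n -> infinity


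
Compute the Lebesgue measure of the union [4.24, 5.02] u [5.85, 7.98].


For pairwise disjoint intervals, m(union) = sum of lengths.
= (5.02 - 4.24) + (7.98 - 5.85)
= 0.78 + 2.13
= 2.91


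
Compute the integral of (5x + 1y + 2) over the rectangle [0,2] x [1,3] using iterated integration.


By Fubini, integrate in x first, then y.
Step 1: Fix y, integrate over x in [0,2]:
  integral(5x + 1y + 2, x=0..2)
  = 5*(2^2 - 0^2)/2 + (1y + 2)*(2 - 0)
  = 10 + (1y + 2)*2
  = 10 + 2y + 4
  = 14 + 2y
Step 2: Integrate over y in [1,3]:
  integral(14 + 2y, y=1..3)
  = 14*2 + 2*(3^2 - 1^2)/2
  = 28 + 8
  = 36


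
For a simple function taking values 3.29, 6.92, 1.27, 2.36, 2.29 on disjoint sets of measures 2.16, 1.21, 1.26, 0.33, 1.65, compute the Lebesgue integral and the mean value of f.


Step 1: Integral = sum(value_i * measure_i)
= 3.29*2.16 + 6.92*1.21 + 1.27*1.26 + 2.36*0.33 + 2.29*1.65
= 7.1064 + 8.3732 + 1.6002 + 0.7788 + 3.7785
= 21.6371
Step 2: Total measure of domain = 2.16 + 1.21 + 1.26 + 0.33 + 1.65 = 6.61
Step 3: Average value = 21.6371 / 6.61 = 3.273389


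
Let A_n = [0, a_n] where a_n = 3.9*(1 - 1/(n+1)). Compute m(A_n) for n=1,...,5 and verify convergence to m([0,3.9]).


By continuity of measure from below: if A_n increases to A, then m(A_n) -> m(A).
Here A = [0, 3.9], so m(A) = 3.9
Step 1: a_1 = 3.9*(1 - 1/2) = 1.95, m(A_1) = 1.95
Step 2: a_2 = 3.9*(1 - 1/3) = 2.6, m(A_2) = 2.6
Step 3: a_3 = 3.9*(1 - 1/4) = 2.925, m(A_3) = 2.925
Step 4: a_4 = 3.9*(1 - 1/5) = 3.12, m(A_4) = 3.12
Step 5: a_5 = 3.9*(1 - 1/6) = 3.25, m(A_5) = 3.25
Limit: m(A_n) -> m([0,3.9]) = 3.9


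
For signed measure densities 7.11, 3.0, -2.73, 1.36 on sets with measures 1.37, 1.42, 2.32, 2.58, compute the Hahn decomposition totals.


Step 1: Compute signed measure on each set:
  Set 1: 7.11 * 1.37 = 9.7407
  Set 2: 3.0 * 1.42 = 4.26
  Set 3: -2.73 * 2.32 = -6.3336
  Set 4: 1.36 * 2.58 = 3.5088
Step 2: Total signed measure = (9.7407) + (4.26) + (-6.3336) + (3.5088)
     = 11.1759
Step 3: Positive part mu+(X) = sum of positive contributions = 17.5095
Step 4: Negative part mu-(X) = |sum of negative contributions| = 6.3336


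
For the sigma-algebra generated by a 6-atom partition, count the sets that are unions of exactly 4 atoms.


Each element of F is a union of some subset of the 6 atoms.
Elements that are unions of exactly 4 atoms correspond to 4-element subsets of the 6 atoms.
Count = C(6, 4) = 6! / (4! * 2!) = 15.


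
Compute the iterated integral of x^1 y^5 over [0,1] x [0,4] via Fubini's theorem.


By Fubini's theorem, the double integral factors as a product of single integrals:
Step 1: integral_0^1 x^1 dx = [x^2/2] from 0 to 1
     = 1^2/2 = 0.5
Step 2: integral_0^4 y^5 dy = [y^6/6] from 0 to 4
     = 4^6/6 = 682.666667
Step 3: Double integral = 0.5 * 682.666667 = 341.333333


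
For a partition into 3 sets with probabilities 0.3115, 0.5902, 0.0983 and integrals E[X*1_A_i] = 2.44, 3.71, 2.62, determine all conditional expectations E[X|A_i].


For each cell A_i: E[X|A_i] = E[X*1_A_i] / P(A_i)
Step 1: E[X|A_1] = 2.44 / 0.3115 = 7.833066
Step 2: E[X|A_2] = 3.71 / 0.5902 = 6.286005
Step 3: E[X|A_3] = 2.62 / 0.0983 = 26.653103
Verification: E[X] = sum E[X*1_A_i] = 2.44 + 3.71 + 2.62 = 8.77


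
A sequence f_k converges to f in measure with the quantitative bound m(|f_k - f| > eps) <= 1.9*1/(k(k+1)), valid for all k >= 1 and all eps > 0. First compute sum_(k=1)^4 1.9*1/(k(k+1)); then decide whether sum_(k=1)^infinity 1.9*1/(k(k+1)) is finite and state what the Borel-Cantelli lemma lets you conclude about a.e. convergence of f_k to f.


Step 1: List the terms 1.9*1/(k(k+1)) for k = 1 to 4:
  k=1: 0.95
  k=2: 0.316667
  k=3: 0.158333
  k=4: 0.095
Step 2: Partial sum = 0.95 + 0.316667 + 0.158333 + 0.095
     = 1.52
Step 3: The full series sum_(k>=1) 1.9*1/(k(k+1)) converges (telescoping series sum 1/(k(k+1)) = 1; a constant multiple of a convergent series converges).
Step 4: Fix eps > 0. Since sum_k m(|f_k - f| > eps) < infinity, the Borel-Cantelli lemma gives
        m(limsup_k {|f_k - f| > eps}) = 0, i.e. for a.e. x, |f_k(x) - f(x)| <= eps for all large k.
        Applying this with eps = 1/j for j = 1, 2, ... and intersecting the countably many full-measure sets,
        for a.e. x we get limsup_k |f_k(x) - f(x)| <= 1/j for every j, hence f_k -> f almost everywhere.
Conclusion: series converges; Borel-Cantelli yields f_k -> f a.e.


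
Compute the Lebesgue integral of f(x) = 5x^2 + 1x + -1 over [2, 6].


The Lebesgue integral of a Riemann-integrable function agrees with the Riemann integral.
Antiderivative F(x) = (5/3)x^3 + (1/2)x^2 + -1x
F(6) = (5/3)*6^3 + (1/2)*6^2 + -1*6
     = (5/3)*216 + (1/2)*36 + -1*6
     = 360 + 18 + -6
     = 372
F(2) = 13.333333
Integral = F(6) - F(2) = 372 - 13.333333 = 358.666667


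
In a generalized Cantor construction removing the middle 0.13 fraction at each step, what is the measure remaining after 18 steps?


Step 1: At each step, fraction remaining = 1 - 0.13 = 0.87
Step 2: After 18 steps, measure = (0.87)^18
Result = 0.081535


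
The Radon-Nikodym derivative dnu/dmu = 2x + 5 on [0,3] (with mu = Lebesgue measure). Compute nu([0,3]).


nu(A) = integral_A (dnu/dmu) dmu = integral_0^3 (2x + 5) dx
Step 1: Antiderivative F(x) = (2/2)x^2 + 5x
Step 2: F(3) = (2/2)*3^2 + 5*3 = 9 + 15 = 24
Step 3: F(0) = (2/2)*0^2 + 5*0 = 0.0 + 0 = 0.0
Step 4: nu([0,3]) = F(3) - F(0) = 24 - 0.0 = 24


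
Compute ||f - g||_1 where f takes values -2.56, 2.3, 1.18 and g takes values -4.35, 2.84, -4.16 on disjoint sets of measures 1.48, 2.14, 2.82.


Step 1: Compute differences f_i - g_i:
  -2.56 - -4.35 = 1.79
  2.3 - 2.84 = -0.54
  1.18 - -4.16 = 5.34
Step 2: Compute |diff|^1 * measure for each set:
  |1.79|^1 * 1.48 = 1.79 * 1.48 = 2.6492
  |-0.54|^1 * 2.14 = 0.54 * 2.14 = 1.1556
  |5.34|^1 * 2.82 = 5.34 * 2.82 = 15.0588
Step 3: Sum = 18.8636
Step 4: ||f-g||_1 = (18.8636)^(1/1) = 18.8636


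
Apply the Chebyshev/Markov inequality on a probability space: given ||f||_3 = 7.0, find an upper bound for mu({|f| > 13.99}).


Chebyshev/Markov inequality: mu(|f| > eps) <= (||f||_p / eps)^p
Step 1: ||f||_3 / eps = 7.0 / 13.99 = 0.500357
Step 2: Raise to power p = 3:
  (0.500357)^3 = 0.125268
Step 3: Therefore mu(|f| > 13.99) <= 0.125268


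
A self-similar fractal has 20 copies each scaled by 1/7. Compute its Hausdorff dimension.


For a self-similar set with N copies scaled by 1/r:
dim_H = log(N)/log(r) = log(20)/log(7)
= 2.995732/1.94591
= 1.539502


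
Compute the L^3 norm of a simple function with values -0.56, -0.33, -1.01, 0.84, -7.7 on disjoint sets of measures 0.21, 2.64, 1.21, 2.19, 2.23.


Step 1: Compute |f_i|^3 for each value:
  |-0.56|^3 = 0.175616
  |-0.33|^3 = 0.035937
  |-1.01|^3 = 1.030301
  |0.84|^3 = 0.592704
  |-7.7|^3 = 456.533
Step 2: Multiply by measures and sum:
  0.175616 * 0.21 = 0.036879
  0.035937 * 2.64 = 0.094874
  1.030301 * 1.21 = 1.246664
  0.592704 * 2.19 = 1.298022
  456.533 * 2.23 = 1018.06859
Sum = 0.036879 + 0.094874 + 1.246664 + 1.298022 + 1018.06859 = 1020.745029
Step 3: Take the p-th root:
||f||_3 = (1020.745029)^(1/3) = 10.068677


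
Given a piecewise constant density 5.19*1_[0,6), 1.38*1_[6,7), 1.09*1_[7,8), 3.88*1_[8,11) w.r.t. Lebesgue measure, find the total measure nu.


Integrate each piece of the Radon-Nikodym derivative:
Step 1: integral_0^6 5.19 dx = 5.19*(6-0) = 5.19*6 = 31.14
Step 2: integral_6^7 1.38 dx = 1.38*(7-6) = 1.38*1 = 1.38
Step 3: integral_7^8 1.09 dx = 1.09*(8-7) = 1.09*1 = 1.09
Step 4: integral_8^11 3.88 dx = 3.88*(11-8) = 3.88*3 = 11.64
Total: 31.14 + 1.38 + 1.09 + 11.64 = 45.25


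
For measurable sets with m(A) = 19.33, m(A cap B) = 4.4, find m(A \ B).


m(A \ B) = m(A) - m(A n B)
= 19.33 - 4.4
= 14.93


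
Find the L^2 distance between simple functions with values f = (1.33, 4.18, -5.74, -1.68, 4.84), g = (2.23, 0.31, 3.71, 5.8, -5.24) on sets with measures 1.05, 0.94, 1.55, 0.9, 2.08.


Step 1: Compute differences f_i - g_i:
  1.33 - 2.23 = -0.9
  4.18 - 0.31 = 3.87
  -5.74 - 3.71 = -9.45
  -1.68 - 5.8 = -7.48
  4.84 - -5.24 = 10.08
Step 2: Compute |diff|^2 * measure for each set:
  |-0.9|^2 * 1.05 = 0.81 * 1.05 = 0.8505
  |3.87|^2 * 0.94 = 14.9769 * 0.94 = 14.078286
  |-9.45|^2 * 1.55 = 89.3025 * 1.55 = 138.418875
  |-7.48|^2 * 0.9 = 55.9504 * 0.9 = 50.35536
  |10.08|^2 * 2.08 = 101.6064 * 2.08 = 211.341312
Step 3: Sum = 415.044333
Step 4: ||f-g||_2 = (415.044333)^(1/2) = 20.372637


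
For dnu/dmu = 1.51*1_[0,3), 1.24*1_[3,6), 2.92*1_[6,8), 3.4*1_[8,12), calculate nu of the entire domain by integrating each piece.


Integrate each piece of the Radon-Nikodym derivative:
Step 1: integral_0^3 1.51 dx = 1.51*(3-0) = 1.51*3 = 4.53
Step 2: integral_3^6 1.24 dx = 1.24*(6-3) = 1.24*3 = 3.72
Step 3: integral_6^8 2.92 dx = 2.92*(8-6) = 2.92*2 = 5.84
Step 4: integral_8^12 3.4 dx = 3.4*(12-8) = 3.4*4 = 13.6
Total: 4.53 + 3.72 + 5.84 + 13.6 = 27.69


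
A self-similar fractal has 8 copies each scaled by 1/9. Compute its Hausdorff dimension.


For a self-similar set with N copies scaled by 1/r:
dim_H = log(N)/log(r) = log(8)/log(9)
= 2.079442/2.197225
= 0.946395


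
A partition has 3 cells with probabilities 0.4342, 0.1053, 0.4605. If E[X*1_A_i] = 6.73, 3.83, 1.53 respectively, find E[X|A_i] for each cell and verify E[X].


For each cell A_i: E[X|A_i] = E[X*1_A_i] / P(A_i)
Step 1: E[X|A_1] = 6.73 / 0.4342 = 15.49977
Step 2: E[X|A_2] = 3.83 / 0.1053 = 36.37227
Step 3: E[X|A_3] = 1.53 / 0.4605 = 3.322476
Verification: E[X] = sum E[X*1_A_i] = 6.73 + 3.83 + 1.53 = 12.09


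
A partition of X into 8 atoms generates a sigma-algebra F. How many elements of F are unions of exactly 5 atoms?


Each element of F is a union of some subset of the 8 atoms.
Elements that are unions of exactly 5 atoms correspond to 5-element subsets of the 8 atoms.
Count = C(8, 5) = 8! / (5! * 3!) = 56.


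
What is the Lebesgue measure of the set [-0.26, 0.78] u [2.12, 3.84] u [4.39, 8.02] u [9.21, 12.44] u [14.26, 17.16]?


For pairwise disjoint intervals, m(union) = sum of lengths.
= (0.78 - -0.26) + (3.84 - 2.12) + (8.02 - 4.39) + (12.44 - 9.21) + (17.16 - 14.26)
= 1.04 + 1.72 + 3.63 + 3.23 + 2.9
= 12.52


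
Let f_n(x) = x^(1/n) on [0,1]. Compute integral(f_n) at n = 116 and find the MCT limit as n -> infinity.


At n = 116: f_116(x) = x^(1/116).
Step 1: integral(x^(1/116), 0, 1) = [x^(1/116+1) / (1/116+1)] from 0 to 1
     = 1 / (1/116 + 1) = 1 / ((116+1)/116) = 116/(116+1)
     = 116/117 = 0.991453
Step 2: As n -> infinity, f_n(x) = x^(1/n) -> 1 for x in (0,1], and f_n is increasing in n.
By MCT, lim_n integral(f_n) = integral(lim_n f_n) = integral(1, 0, 1) = 1.
Step 3: Verify convergence: 116/117 = 0.991453 -> 1


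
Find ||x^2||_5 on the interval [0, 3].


Step 1: ||f||_5 = (integral_0^3 |x^2|^5 dx)^(1/5)
     = (integral_0^3 x^10 dx)^(1/5)
Step 2: integral_0^3 x^10 dx = [x^11/(11)] from 0 to 3 = 3^11/11
     = 177147/11 = 16104.272727
Step 3: ||f||_5 = (16104.272727)^(1/5) = 6.940459


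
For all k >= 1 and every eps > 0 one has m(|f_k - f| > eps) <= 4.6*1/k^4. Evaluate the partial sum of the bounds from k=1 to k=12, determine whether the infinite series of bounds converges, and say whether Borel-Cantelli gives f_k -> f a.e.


Step 1: List the terms 4.6*1/k^4 for k = 1 to 12:
  k=1: 4.6
  k=2: 0.2875
  k=3: 0.05679
  k=4: 0.017969
  k=5: 0.00736
  k=6: 0.003549
  k=7: 0.001916
  k=8: 0.001123
  k=9: 7.011126e-04
  k=10: 4.600000e-04
  k=11: 3.141862e-04
  k=12: 2.218364e-04
Step 2: Partial sum = 4.6 + 0.2875 + 0.05679 + 0.017969 + 0.00736 + 0.003549 + 0.001916 + 0.001123 + 7.011126e-04 + 4.600000e-04 + 3.141862e-04 + 2.218364e-04
     = 4.977904
Step 3: The full series sum_(k>=1) 4.6*1/k^4 converges (p-series with p = 4 > 1; a constant multiple of a convergent series converges).
Step 4: Fix eps > 0. Since sum_k m(|f_k - f| > eps) < infinity, the Borel-Cantelli lemma gives
        m(limsup_k {|f_k - f| > eps}) = 0, i.e. for a.e. x, |f_k(x) - f(x)| <= eps for all large k.
        Applying this with eps = 1/j for j = 1, 2, ... and intersecting the countably many full-measure sets,
        for a.e. x we get limsup_k |f_k(x) - f(x)| <= 1/j for every j, hence f_k -> f almost everywhere.
Conclusion: series converges; Borel-Cantelli yields f_k -> f a.e.


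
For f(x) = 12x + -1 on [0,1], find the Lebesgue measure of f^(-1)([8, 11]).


f^(-1)([8, 11]) = {x : 8 <= 12x + -1 <= 11}
Solving: (8 - -1)/12 <= x <= (11 - -1)/12
= [0.75, 1]
Intersecting with [0,1]: [0.75, 1]
Measure = 1 - 0.75 = 0.25


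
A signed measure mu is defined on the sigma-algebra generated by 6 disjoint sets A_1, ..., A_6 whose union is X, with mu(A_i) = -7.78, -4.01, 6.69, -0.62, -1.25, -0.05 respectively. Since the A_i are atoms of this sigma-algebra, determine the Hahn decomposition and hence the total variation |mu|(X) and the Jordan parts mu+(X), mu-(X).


Step 1: Every measurable set is a union of atoms (the cells / points), so a Hahn decomposition is
  obtained by grouping atoms by sign: P = union of atoms with mu > 0, N = union of the remaining atoms.
  Atoms in P (indices): 3;  atoms in N (indices): 1, 2, 4, 5, 6
  Positive values: 6.69
  Negative values: -7.78, -4.01, -0.62, -1.25, -0.05
Step 2: mu+(X) = mu(P) = sum of positive atom values = 6.69
Step 3: mu-(X) = -mu(N) = sum of |negative atom values| = 13.71
Step 4: |mu|(X) = mu+(X) + mu-(X) = 6.69 + 13.71 = 20.4


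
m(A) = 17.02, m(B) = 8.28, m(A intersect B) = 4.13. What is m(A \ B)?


m(A \ B) = m(A) - m(A n B)
= 17.02 - 4.13
= 12.89


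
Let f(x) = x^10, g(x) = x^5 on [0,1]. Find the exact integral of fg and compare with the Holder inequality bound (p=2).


Step 1: Exact integral of f*g = integral(x^15, 0, 1) = 1/16
     = 0.0625
Step 2: Holder bound with p=2, q=2:
  ||f||_p = (integral x^20 dx)^(1/2) = (1/21)^(1/2) = 0.218218
  ||g||_q = (integral x^10 dx)^(1/2) = (1/11)^(1/2) = 0.301511
Step 3: Holder bound = ||f||_p * ||g||_q = 0.218218 * 0.301511 = 0.065795
Verification: 0.0625 <= 0.065795 (Holder holds)


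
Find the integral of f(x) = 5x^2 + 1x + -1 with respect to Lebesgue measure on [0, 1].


The Lebesgue integral of a Riemann-integrable function agrees with the Riemann integral.
Antiderivative F(x) = (5/3)x^3 + (1/2)x^2 + -1x
F(1) = (5/3)*1^3 + (1/2)*1^2 + -1*1
     = (5/3)*1 + (1/2)*1 + -1*1
     = 1.666667 + 0.5 + -1
     = 1.166667
F(0) = 0.0
Integral = F(1) - F(0) = 1.166667 - 0.0 = 1.166667


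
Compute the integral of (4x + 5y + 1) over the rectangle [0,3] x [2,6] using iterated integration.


By Fubini, integrate in x first, then y.
Step 1: Fix y, integrate over x in [0,3]:
  integral(4x + 5y + 1, x=0..3)
  = 4*(3^2 - 0^2)/2 + (5y + 1)*(3 - 0)
  = 18 + (5y + 1)*3
  = 18 + 15y + 3
  = 21 + 15y
Step 2: Integrate over y in [2,6]:
  integral(21 + 15y, y=2..6)
  = 21*4 + 15*(6^2 - 2^2)/2
  = 84 + 240
  = 324


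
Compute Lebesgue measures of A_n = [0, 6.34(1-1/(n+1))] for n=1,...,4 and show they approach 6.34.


By continuity of measure from below: if A_n increases to A, then m(A_n) -> m(A).
Here A = [0, 6.34], so m(A) = 6.34
Step 1: a_1 = 6.34*(1 - 1/2) = 3.17, m(A_1) = 3.17
Step 2: a_2 = 6.34*(1 - 1/3) = 4.2267, m(A_2) = 4.2267
Step 3: a_3 = 6.34*(1 - 1/4) = 4.755, m(A_3) = 4.755
Step 4: a_4 = 6.34*(1 - 1/5) = 5.072, m(A_4) = 5.072
Limit: m(A_n) -> m([0,6.34]) = 6.34


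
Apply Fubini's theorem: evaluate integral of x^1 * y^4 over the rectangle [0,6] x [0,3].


By Fubini's theorem, the double integral factors as a product of single integrals:
Step 1: integral_0^6 x^1 dx = [x^2/2] from 0 to 6
     = 6^2/2 = 18
Step 2: integral_0^3 y^4 dy = [y^5/5] from 0 to 3
     = 3^5/5 = 48.6
Step 3: Double integral = 18 * 48.6 = 874.8


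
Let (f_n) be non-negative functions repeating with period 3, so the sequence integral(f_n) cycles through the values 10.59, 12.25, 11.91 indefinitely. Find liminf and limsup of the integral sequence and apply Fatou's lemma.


The sequence (integral(f_n)) is periodic with period 3, repeating the values 10.59, 12.25, 11.91 indefinitely.
Step 1: For a periodic sequence, every tail (a_m, a_(m+1), ...) contains all 3 period values infinitely often.
Step 2: Hence inf of every tail = min of the period values = min(10.59, 12.25, 11.91) = 10.59.
        liminf_n integral(f_n) = sup over m of (inf of tail from m) = 10.59.
Step 3: Similarly sup of every tail = max of the period values = 12.25.
        limsup_n integral(f_n) = 12.25.
Step 4: Fatou's lemma: integral(liminf_n f_n) <= liminf_n integral(f_n) = 10.59.
        So the integral of the pointwise liminf is at most 10.59.


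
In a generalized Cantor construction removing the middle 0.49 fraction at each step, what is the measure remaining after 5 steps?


Step 1: At each step, fraction remaining = 1 - 0.49 = 0.51
Step 2: After 5 steps, measure = (0.51)^5
Step 3: Computing the power step by step:
  After step 1: 0.51
  After step 2: 0.2601
  After step 3: 0.132651
  After step 4: 0.067652
  After step 5: 0.034503
Result = 0.034503


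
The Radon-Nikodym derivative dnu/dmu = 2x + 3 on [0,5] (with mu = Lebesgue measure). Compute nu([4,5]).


nu(A) = integral_A (dnu/dmu) dmu = integral_4^5 (2x + 3) dx
Step 1: Antiderivative F(x) = (2/2)x^2 + 3x
Step 2: F(5) = (2/2)*5^2 + 3*5 = 25 + 15 = 40
Step 3: F(4) = (2/2)*4^2 + 3*4 = 16 + 12 = 28
Step 4: nu([4,5]) = F(5) - F(4) = 40 - 28 = 12


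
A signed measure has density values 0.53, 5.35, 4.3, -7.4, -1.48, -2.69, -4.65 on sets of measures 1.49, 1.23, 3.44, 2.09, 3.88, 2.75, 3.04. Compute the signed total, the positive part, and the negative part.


Step 1: Compute signed measure on each set:
  Set 1: 0.53 * 1.49 = 0.7897
  Set 2: 5.35 * 1.23 = 6.5805
  Set 3: 4.3 * 3.44 = 14.792
  Set 4: -7.4 * 2.09 = -15.466
  Set 5: -1.48 * 3.88 = -5.7424
  Set 6: -2.69 * 2.75 = -7.3975
  Set 7: -4.65 * 3.04 = -14.136
Step 2: Total signed measure = (0.7897) + (6.5805) + (14.792) + (-15.466) + (-5.7424) + (-7.3975) + (-14.136)
     = -20.5797
Step 3: Positive part mu+(X) = sum of positive contributions = 22.1622
Step 4: Negative part mu-(X) = |sum of negative contributions| = 42.7419


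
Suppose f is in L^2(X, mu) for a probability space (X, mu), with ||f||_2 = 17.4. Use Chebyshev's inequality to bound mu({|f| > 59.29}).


Chebyshev/Markov inequality: mu(|f| > eps) <= (||f||_p / eps)^p
Step 1: ||f||_2 / eps = 17.4 / 59.29 = 0.293473
Step 2: Raise to power p = 2:
  (0.293473)^2 = 0.086126
Step 3: Therefore mu(|f| > 59.29) <= 0.086126


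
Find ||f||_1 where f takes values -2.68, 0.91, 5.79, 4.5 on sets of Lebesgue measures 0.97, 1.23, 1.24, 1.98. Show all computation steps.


Step 1: Compute |f_i|^1 for each value:
  |-2.68|^1 = 2.68
  |0.91|^1 = 0.91
  |5.79|^1 = 5.79
  |4.5|^1 = 4.5
Step 2: Multiply by measures and sum:
  2.68 * 0.97 = 2.5996
  0.91 * 1.23 = 1.1193
  5.79 * 1.24 = 7.1796
  4.5 * 1.98 = 8.91
Sum = 2.5996 + 1.1193 + 7.1796 + 8.91 = 19.8085
Step 3: Take the p-th root:
||f||_1 = (19.8085)^(1/1) = 19.8085


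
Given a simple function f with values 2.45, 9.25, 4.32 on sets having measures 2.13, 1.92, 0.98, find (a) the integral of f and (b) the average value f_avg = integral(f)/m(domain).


Step 1: Integral = sum(value_i * measure_i)
= 2.45*2.13 + 9.25*1.92 + 4.32*0.98
= 5.2185 + 17.76 + 4.2336
= 27.2121
Step 2: Total measure of domain = 2.13 + 1.92 + 0.98 = 5.03
Step 3: Average value = 27.2121 / 5.03 = 5.40996


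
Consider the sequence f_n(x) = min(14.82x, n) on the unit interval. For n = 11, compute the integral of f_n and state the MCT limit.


f(x) = 14.82x on [0,1]; f_n(x) = min(14.82x, n). At n = 11:
Step 1: f(x) reaches 11 at x = 11/14.82 = 0.74224
Step 2: integral(f_11) = integral(14.82x, 0, 0.74224) + integral(11, 0.74224, 1)
       = 14.82*0.74224^2/2 + 11*(1 - 0.74224)
       = 4.082321 + 2.835358
       = 6.917679
Step 3: As n -> infinity, f_n increases to f, so by MCT integral(f_n) -> integral(f) = 14.82/2 = 7.41.
Convergence: integral(f_11) = 6.917679 -> 7.41 as n -> infinity


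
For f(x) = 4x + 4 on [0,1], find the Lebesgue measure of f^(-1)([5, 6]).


f^(-1)([5, 6]) = {x : 5 <= 4x + 4 <= 6}
Solving: (5 - 4)/4 <= x <= (6 - 4)/4
= [0.25, 0.5]
Intersecting with [0,1]: [0.25, 0.5]
Measure = 0.5 - 0.25 = 0.25


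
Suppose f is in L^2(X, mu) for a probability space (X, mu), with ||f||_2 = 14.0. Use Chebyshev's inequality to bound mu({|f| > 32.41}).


Chebyshev/Markov inequality: mu(|f| > eps) <= (||f||_p / eps)^p
Step 1: ||f||_2 / eps = 14.0 / 32.41 = 0.431965
Step 2: Raise to power p = 2:
  (0.431965)^2 = 0.186594
Step 3: Therefore mu(|f| > 32.41) <= 0.186594


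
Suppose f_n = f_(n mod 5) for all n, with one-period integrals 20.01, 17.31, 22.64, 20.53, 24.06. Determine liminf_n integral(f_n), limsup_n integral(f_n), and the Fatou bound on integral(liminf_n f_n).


The sequence (integral(f_n)) is periodic with period 5, repeating the values 20.01, 17.31, 22.64, 20.53, 24.06 indefinitely.
Step 1: For a periodic sequence, every tail (a_m, a_(m+1), ...) contains all 5 period values infinitely often.
Step 2: Hence inf of every tail = min of the period values = min(20.01, 17.31, 22.64, 20.53, 24.06) = 17.31.
        liminf_n integral(f_n) = sup over m of (inf of tail from m) = 17.31.
Step 3: Similarly sup of every tail = max of the period values = 24.06.
        limsup_n integral(f_n) = 24.06.
Step 4: Fatou's lemma: integral(liminf_n f_n) <= liminf_n integral(f_n) = 17.31.
        So the integral of the pointwise liminf is at most 17.31.


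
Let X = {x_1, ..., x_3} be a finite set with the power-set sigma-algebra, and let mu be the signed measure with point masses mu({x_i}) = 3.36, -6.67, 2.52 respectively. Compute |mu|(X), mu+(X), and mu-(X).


Step 1: Every measurable set is a union of atoms (the cells / points), so a Hahn decomposition is
  obtained by grouping atoms by sign: P = union of atoms with mu > 0, N = union of the remaining atoms.
  Atoms in P (indices): 1, 3;  atoms in N (indices): 2
  Positive values: 3.36, 2.52
  Negative values: -6.67
Step 2: mu+(X) = mu(P) = sum of positive atom values = 5.88
Step 3: mu-(X) = -mu(N) = sum of |negative atom values| = 6.67
Step 4: |mu|(X) = mu+(X) + mu-(X) = 5.88 + 6.67 = 12.55
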